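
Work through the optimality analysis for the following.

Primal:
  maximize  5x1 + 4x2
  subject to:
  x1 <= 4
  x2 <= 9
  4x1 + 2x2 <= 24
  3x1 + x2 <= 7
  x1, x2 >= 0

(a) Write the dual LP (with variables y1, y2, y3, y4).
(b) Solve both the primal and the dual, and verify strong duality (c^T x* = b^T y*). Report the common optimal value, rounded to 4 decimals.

The standard primal-dual pair for 'max c^T x s.t. A x <= b, x >= 0' is:
  Dual:  min b^T y  s.t.  A^T y >= c,  y >= 0.

So the dual LP is:
  minimize  4y1 + 9y2 + 24y3 + 7y4
  subject to:
    y1 + 4y3 + 3y4 >= 5
    y2 + 2y3 + y4 >= 4
    y1, y2, y3, y4 >= 0

Solving the primal: x* = (0, 7).
  primal value c^T x* = 28.
Solving the dual: y* = (0, 0, 0, 4).
  dual value b^T y* = 28.
Strong duality: c^T x* = b^T y*. Confirmed.

28


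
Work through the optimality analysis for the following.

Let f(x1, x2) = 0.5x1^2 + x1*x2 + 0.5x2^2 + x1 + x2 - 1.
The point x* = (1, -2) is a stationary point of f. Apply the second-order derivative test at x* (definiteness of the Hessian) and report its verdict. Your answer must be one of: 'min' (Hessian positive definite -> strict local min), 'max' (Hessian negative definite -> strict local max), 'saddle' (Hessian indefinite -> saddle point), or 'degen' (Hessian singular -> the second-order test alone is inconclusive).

Compute the Hessian H = grad^2 f:
  H = [[1, 1], [1, 1]]
Verify stationarity: grad f(x*) = H x* + g = (0, 0).
Eigenvalues of H: 0, 2.
H has a zero eigenvalue (singular; positive semidefinite but not definite), so H is neither positive definite, negative definite, nor indefinite. The second-order test alone is inconclusive -> degen.
(Indeed, f is constant along the null direction of H through x*, so x* is not a strict local extremum.)

degen


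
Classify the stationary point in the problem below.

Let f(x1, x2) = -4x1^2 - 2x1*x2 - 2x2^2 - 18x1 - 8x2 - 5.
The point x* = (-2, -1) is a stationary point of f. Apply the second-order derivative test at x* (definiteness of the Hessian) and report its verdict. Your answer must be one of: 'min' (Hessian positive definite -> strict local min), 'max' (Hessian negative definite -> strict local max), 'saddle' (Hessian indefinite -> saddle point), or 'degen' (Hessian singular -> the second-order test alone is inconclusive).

Compute the Hessian H = grad^2 f:
  H = [[-8, -2], [-2, -4]]
Verify stationarity: grad f(x*) = H x* + g = (0, 0).
Eigenvalues of H: -8.8284, -3.1716.
Both eigenvalues < 0, so H is negative definite -> x* is a strict local max.

max


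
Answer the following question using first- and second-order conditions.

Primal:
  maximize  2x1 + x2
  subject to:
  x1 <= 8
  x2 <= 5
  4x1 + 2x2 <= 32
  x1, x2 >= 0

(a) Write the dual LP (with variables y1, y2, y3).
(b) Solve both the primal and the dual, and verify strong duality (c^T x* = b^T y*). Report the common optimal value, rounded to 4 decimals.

The standard primal-dual pair for 'max c^T x s.t. A x <= b, x >= 0' is:
  Dual:  min b^T y  s.t.  A^T y >= c,  y >= 0.

So the dual LP is:
  minimize  8y1 + 5y2 + 32y3
  subject to:
    y1 + 4y3 >= 2
    y2 + 2y3 >= 1
    y1, y2, y3 >= 0

Solving the primal: x* = (8, 0).
  primal value c^T x* = 16.
Solving the dual: y* = (0, 0, 0.5).
  dual value b^T y* = 16.
Strong duality: c^T x* = b^T y*. Confirmed.

16


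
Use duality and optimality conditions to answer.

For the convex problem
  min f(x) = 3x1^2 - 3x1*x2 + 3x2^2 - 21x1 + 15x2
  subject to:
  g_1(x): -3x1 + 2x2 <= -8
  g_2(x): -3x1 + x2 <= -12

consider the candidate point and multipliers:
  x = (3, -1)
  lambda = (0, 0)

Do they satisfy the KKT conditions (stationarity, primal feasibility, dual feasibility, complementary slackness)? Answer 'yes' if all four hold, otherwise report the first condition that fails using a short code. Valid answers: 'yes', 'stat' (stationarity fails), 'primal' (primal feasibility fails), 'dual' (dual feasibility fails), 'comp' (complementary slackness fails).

Gradient of f: grad f(x) = Q x + c = (0, 0)
Constraint values g_i(x) = a_i^T x - b_i:
  g_1((3, -1)) = -3
  g_2((3, -1)) = 2
Stationarity residual: grad f(x) + sum_i lambda_i a_i = (0, 0)
  -> stationarity OK
Primal feasibility (all g_i <= 0): FAILS
Dual feasibility (all lambda_i >= 0): OK
Complementary slackness (lambda_i * g_i(x) = 0 for all i): OK

Verdict: the first failing condition is primal_feasibility -> primal.

primal


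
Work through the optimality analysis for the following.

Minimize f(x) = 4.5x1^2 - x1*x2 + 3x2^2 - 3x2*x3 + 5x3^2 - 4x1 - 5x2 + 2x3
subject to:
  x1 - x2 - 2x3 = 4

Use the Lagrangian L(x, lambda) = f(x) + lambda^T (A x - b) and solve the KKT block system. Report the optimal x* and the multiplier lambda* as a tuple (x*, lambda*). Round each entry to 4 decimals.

Form the Lagrangian:
  L(x, lambda) = (1/2) x^T Q x + c^T x + lambda^T (A x - b)
Stationarity (grad_x L = 0): Q x + c + A^T lambda = 0.
Primal feasibility: A x = b.

This gives the KKT block system:
  [ Q   A^T ] [ x     ]   [-c ]
  [ A    0  ] [ lambda ] = [ b ]

Solving the linear system:
  x*      = (0.9277, -0.4662, -1.303)
  lambda* = (-4.8159)
  f(x*)   = 7.6387

x* = (0.9277, -0.4662, -1.303), lambda* = (-4.8159)


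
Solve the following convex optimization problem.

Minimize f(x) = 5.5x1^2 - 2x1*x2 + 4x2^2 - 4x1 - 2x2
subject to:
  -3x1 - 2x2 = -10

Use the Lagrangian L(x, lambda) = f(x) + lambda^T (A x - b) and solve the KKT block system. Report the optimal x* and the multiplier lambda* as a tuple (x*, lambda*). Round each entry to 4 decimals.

Form the Lagrangian:
  L(x, lambda) = (1/2) x^T Q x + c^T x + lambda^T (A x - b)
Stationarity (grad_x L = 0): Q x + c + A^T lambda = 0.
Primal feasibility: A x = b.

This gives the KKT block system:
  [ Q   A^T ] [ x     ]   [-c ]
  [ A    0  ] [ lambda ] = [ b ]

Solving the linear system:
  x*      = (2.0286, 1.9571)
  lambda* = (4.8)
  f(x*)   = 17.9857

x* = (2.0286, 1.9571), lambda* = (4.8)


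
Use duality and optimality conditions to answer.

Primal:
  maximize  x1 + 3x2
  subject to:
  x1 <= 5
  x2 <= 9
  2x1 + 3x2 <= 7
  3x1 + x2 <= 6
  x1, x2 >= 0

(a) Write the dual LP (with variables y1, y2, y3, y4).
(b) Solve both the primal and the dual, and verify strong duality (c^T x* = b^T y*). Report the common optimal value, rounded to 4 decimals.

The standard primal-dual pair for 'max c^T x s.t. A x <= b, x >= 0' is:
  Dual:  min b^T y  s.t.  A^T y >= c,  y >= 0.

So the dual LP is:
  minimize  5y1 + 9y2 + 7y3 + 6y4
  subject to:
    y1 + 2y3 + 3y4 >= 1
    y2 + 3y3 + y4 >= 3
    y1, y2, y3, y4 >= 0

Solving the primal: x* = (0, 2.3333).
  primal value c^T x* = 7.
Solving the dual: y* = (0, 0, 1, 0).
  dual value b^T y* = 7.
Strong duality: c^T x* = b^T y*. Confirmed.

7


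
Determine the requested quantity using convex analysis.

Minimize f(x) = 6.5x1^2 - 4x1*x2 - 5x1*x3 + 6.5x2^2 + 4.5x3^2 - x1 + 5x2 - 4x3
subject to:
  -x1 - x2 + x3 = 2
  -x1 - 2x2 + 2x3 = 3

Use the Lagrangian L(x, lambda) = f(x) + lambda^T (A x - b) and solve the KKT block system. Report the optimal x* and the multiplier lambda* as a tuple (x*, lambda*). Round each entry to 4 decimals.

Form the Lagrangian:
  L(x, lambda) = (1/2) x^T Q x + c^T x + lambda^T (A x - b)
Stationarity (grad_x L = 0): Q x + c + A^T lambda = 0.
Primal feasibility: A x = b.

This gives the KKT block system:
  [ Q   A^T ] [ x     ]   [-c ]
  [ A    0  ] [ lambda ] = [ b ]

Solving the linear system:
  x*      = (-1, -0.8636, 0.1364)
  lambda* = (-20.2273, 9)
  f(x*)   = 4.7955

x* = (-1, -0.8636, 0.1364), lambda* = (-20.2273, 9)


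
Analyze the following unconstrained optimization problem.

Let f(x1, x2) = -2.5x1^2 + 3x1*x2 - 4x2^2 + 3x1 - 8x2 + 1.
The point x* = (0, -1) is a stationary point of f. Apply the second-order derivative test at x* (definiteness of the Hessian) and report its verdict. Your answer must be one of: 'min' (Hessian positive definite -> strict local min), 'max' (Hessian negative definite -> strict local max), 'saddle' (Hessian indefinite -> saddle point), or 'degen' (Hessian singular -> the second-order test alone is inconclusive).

Compute the Hessian H = grad^2 f:
  H = [[-5, 3], [3, -8]]
Verify stationarity: grad f(x*) = H x* + g = (0, 0).
Eigenvalues of H: -9.8541, -3.1459.
Both eigenvalues < 0, so H is negative definite -> x* is a strict local max.

max


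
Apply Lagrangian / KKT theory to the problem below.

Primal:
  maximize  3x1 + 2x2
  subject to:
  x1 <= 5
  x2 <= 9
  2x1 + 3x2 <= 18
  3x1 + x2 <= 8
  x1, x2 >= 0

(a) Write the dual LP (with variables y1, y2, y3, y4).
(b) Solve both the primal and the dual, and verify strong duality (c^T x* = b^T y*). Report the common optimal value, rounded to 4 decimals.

The standard primal-dual pair for 'max c^T x s.t. A x <= b, x >= 0' is:
  Dual:  min b^T y  s.t.  A^T y >= c,  y >= 0.

So the dual LP is:
  minimize  5y1 + 9y2 + 18y3 + 8y4
  subject to:
    y1 + 2y3 + 3y4 >= 3
    y2 + 3y3 + y4 >= 2
    y1, y2, y3, y4 >= 0

Solving the primal: x* = (0.8571, 5.4286).
  primal value c^T x* = 13.4286.
Solving the dual: y* = (0, 0, 0.4286, 0.7143).
  dual value b^T y* = 13.4286.
Strong duality: c^T x* = b^T y*. Confirmed.

13.4286


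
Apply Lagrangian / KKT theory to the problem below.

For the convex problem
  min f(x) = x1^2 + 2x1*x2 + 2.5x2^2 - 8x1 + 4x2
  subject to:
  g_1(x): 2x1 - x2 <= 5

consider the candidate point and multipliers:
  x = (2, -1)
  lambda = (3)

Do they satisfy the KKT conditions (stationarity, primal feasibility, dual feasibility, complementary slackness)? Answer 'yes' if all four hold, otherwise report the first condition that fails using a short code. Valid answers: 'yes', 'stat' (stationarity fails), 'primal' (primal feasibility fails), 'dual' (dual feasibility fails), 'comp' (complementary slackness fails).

Gradient of f: grad f(x) = Q x + c = (-6, 3)
Constraint values g_i(x) = a_i^T x - b_i:
  g_1((2, -1)) = 0
Stationarity residual: grad f(x) + sum_i lambda_i a_i = (0, 0)
  -> stationarity OK
Primal feasibility (all g_i <= 0): OK
Dual feasibility (all lambda_i >= 0): OK
Complementary slackness (lambda_i * g_i(x) = 0 for all i): OK

Verdict: yes, KKT holds.

yes


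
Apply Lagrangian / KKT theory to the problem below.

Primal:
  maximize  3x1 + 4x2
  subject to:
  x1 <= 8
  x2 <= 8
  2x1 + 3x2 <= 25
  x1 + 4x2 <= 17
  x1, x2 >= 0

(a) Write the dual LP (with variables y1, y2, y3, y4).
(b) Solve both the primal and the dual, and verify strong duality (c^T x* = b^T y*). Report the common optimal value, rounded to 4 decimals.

The standard primal-dual pair for 'max c^T x s.t. A x <= b, x >= 0' is:
  Dual:  min b^T y  s.t.  A^T y >= c,  y >= 0.

So the dual LP is:
  minimize  8y1 + 8y2 + 25y3 + 17y4
  subject to:
    y1 + 2y3 + y4 >= 3
    y2 + 3y3 + 4y4 >= 4
    y1, y2, y3, y4 >= 0

Solving the primal: x* = (8, 2.25).
  primal value c^T x* = 33.
Solving the dual: y* = (2, 0, 0, 1).
  dual value b^T y* = 33.
Strong duality: c^T x* = b^T y*. Confirmed.

33


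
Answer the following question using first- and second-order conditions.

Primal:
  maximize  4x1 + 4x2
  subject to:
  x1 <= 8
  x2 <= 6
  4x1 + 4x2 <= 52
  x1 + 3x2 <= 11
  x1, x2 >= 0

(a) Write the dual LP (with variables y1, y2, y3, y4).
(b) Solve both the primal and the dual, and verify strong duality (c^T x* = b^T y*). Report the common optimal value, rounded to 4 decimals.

The standard primal-dual pair for 'max c^T x s.t. A x <= b, x >= 0' is:
  Dual:  min b^T y  s.t.  A^T y >= c,  y >= 0.

So the dual LP is:
  minimize  8y1 + 6y2 + 52y3 + 11y4
  subject to:
    y1 + 4y3 + y4 >= 4
    y2 + 4y3 + 3y4 >= 4
    y1, y2, y3, y4 >= 0

Solving the primal: x* = (8, 1).
  primal value c^T x* = 36.
Solving the dual: y* = (2.6667, 0, 0, 1.3333).
  dual value b^T y* = 36.
Strong duality: c^T x* = b^T y*. Confirmed.

36


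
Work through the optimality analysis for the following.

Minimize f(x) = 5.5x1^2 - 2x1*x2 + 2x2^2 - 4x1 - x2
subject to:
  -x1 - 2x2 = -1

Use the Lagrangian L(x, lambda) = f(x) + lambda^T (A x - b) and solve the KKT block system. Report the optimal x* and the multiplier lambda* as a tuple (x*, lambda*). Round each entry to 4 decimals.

Form the Lagrangian:
  L(x, lambda) = (1/2) x^T Q x + c^T x + lambda^T (A x - b)
Stationarity (grad_x L = 0): Q x + c + A^T lambda = 0.
Primal feasibility: A x = b.

This gives the KKT block system:
  [ Q   A^T ] [ x     ]   [-c ]
  [ A    0  ] [ lambda ] = [ b ]

Solving the linear system:
  x*      = (0.3929, 0.3036)
  lambda* = (-0.2857)
  f(x*)   = -1.0804

x* = (0.3929, 0.3036), lambda* = (-0.2857)


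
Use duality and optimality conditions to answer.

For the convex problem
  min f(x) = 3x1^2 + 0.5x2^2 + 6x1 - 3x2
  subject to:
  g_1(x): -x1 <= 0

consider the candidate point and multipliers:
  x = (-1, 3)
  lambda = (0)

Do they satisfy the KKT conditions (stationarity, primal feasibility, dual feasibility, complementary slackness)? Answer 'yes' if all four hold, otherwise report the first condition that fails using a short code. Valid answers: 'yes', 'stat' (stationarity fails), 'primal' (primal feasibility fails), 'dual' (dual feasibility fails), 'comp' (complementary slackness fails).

Gradient of f: grad f(x) = Q x + c = (0, 0)
Constraint values g_i(x) = a_i^T x - b_i:
  g_1((-1, 3)) = 1
Stationarity residual: grad f(x) + sum_i lambda_i a_i = (0, 0)
  -> stationarity OK
Primal feasibility (all g_i <= 0): FAILS
Dual feasibility (all lambda_i >= 0): OK
Complementary slackness (lambda_i * g_i(x) = 0 for all i): OK

Verdict: the first failing condition is primal_feasibility -> primal.

primal


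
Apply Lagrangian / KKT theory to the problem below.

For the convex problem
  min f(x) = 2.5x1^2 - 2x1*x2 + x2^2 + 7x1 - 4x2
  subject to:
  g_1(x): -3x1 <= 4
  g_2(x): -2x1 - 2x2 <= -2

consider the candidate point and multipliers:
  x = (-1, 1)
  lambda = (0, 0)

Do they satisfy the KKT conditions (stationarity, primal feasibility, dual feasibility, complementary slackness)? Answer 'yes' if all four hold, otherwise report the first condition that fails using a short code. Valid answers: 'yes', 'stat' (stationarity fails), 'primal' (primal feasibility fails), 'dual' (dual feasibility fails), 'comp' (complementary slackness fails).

Gradient of f: grad f(x) = Q x + c = (0, 0)
Constraint values g_i(x) = a_i^T x - b_i:
  g_1((-1, 1)) = -1
  g_2((-1, 1)) = 2
Stationarity residual: grad f(x) + sum_i lambda_i a_i = (0, 0)
  -> stationarity OK
Primal feasibility (all g_i <= 0): FAILS
Dual feasibility (all lambda_i >= 0): OK
Complementary slackness (lambda_i * g_i(x) = 0 for all i): OK

Verdict: the first failing condition is primal_feasibility -> primal.

primal


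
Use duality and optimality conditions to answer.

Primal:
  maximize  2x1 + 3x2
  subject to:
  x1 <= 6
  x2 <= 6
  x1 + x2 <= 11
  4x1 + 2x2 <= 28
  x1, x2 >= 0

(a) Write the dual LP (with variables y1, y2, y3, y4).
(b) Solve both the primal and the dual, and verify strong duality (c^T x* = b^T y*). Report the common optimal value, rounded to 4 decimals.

The standard primal-dual pair for 'max c^T x s.t. A x <= b, x >= 0' is:
  Dual:  min b^T y  s.t.  A^T y >= c,  y >= 0.

So the dual LP is:
  minimize  6y1 + 6y2 + 11y3 + 28y4
  subject to:
    y1 + y3 + 4y4 >= 2
    y2 + y3 + 2y4 >= 3
    y1, y2, y3, y4 >= 0

Solving the primal: x* = (4, 6).
  primal value c^T x* = 26.
Solving the dual: y* = (0, 2, 0, 0.5).
  dual value b^T y* = 26.
Strong duality: c^T x* = b^T y*. Confirmed.

26


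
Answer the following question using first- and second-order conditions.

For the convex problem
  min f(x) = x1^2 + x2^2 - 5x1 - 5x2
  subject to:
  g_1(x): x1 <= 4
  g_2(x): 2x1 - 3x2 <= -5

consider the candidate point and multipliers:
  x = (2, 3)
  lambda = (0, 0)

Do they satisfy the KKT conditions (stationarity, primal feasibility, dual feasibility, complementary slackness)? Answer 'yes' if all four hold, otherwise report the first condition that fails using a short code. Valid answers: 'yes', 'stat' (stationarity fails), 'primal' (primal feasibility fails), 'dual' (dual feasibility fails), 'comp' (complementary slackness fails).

Gradient of f: grad f(x) = Q x + c = (-1, 1)
Constraint values g_i(x) = a_i^T x - b_i:
  g_1((2, 3)) = -2
  g_2((2, 3)) = 0
Stationarity residual: grad f(x) + sum_i lambda_i a_i = (-1, 1)
  -> stationarity FAILS
Primal feasibility (all g_i <= 0): OK
Dual feasibility (all lambda_i >= 0): OK
Complementary slackness (lambda_i * g_i(x) = 0 for all i): OK

Verdict: the first failing condition is stationarity -> stat.

stat


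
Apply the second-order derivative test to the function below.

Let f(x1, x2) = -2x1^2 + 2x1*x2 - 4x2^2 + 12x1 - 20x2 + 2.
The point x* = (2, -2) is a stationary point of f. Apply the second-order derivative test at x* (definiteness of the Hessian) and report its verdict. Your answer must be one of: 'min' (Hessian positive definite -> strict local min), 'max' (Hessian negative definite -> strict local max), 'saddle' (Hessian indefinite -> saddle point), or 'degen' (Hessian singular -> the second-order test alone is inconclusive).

Compute the Hessian H = grad^2 f:
  H = [[-4, 2], [2, -8]]
Verify stationarity: grad f(x*) = H x* + g = (0, 0).
Eigenvalues of H: -8.8284, -3.1716.
Both eigenvalues < 0, so H is negative definite -> x* is a strict local max.

max


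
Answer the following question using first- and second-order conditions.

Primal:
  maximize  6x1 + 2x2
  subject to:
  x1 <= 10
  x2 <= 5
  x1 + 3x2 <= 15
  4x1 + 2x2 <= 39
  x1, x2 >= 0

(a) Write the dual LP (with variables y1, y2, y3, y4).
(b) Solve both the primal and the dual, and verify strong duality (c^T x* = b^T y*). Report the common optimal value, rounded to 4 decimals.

The standard primal-dual pair for 'max c^T x s.t. A x <= b, x >= 0' is:
  Dual:  min b^T y  s.t.  A^T y >= c,  y >= 0.

So the dual LP is:
  minimize  10y1 + 5y2 + 15y3 + 39y4
  subject to:
    y1 + y3 + 4y4 >= 6
    y2 + 3y3 + 2y4 >= 2
    y1, y2, y3, y4 >= 0

Solving the primal: x* = (9.75, 0).
  primal value c^T x* = 58.5.
Solving the dual: y* = (0, 0, 0, 1.5).
  dual value b^T y* = 58.5.
Strong duality: c^T x* = b^T y*. Confirmed.

58.5


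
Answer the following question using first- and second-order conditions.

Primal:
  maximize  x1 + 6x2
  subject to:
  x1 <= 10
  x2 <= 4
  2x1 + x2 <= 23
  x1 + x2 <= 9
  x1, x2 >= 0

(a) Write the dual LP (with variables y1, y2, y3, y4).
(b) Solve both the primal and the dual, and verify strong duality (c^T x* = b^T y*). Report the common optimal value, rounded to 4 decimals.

The standard primal-dual pair for 'max c^T x s.t. A x <= b, x >= 0' is:
  Dual:  min b^T y  s.t.  A^T y >= c,  y >= 0.

So the dual LP is:
  minimize  10y1 + 4y2 + 23y3 + 9y4
  subject to:
    y1 + 2y3 + y4 >= 1
    y2 + y3 + y4 >= 6
    y1, y2, y3, y4 >= 0

Solving the primal: x* = (5, 4).
  primal value c^T x* = 29.
Solving the dual: y* = (0, 5, 0, 1).
  dual value b^T y* = 29.
Strong duality: c^T x* = b^T y*. Confirmed.

29


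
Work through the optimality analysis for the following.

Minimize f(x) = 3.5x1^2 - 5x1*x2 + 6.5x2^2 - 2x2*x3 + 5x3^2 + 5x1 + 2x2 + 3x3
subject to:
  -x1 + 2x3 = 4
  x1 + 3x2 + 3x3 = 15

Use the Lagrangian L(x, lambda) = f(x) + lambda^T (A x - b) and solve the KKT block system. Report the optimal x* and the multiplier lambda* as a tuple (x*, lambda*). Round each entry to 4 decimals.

Form the Lagrangian:
  L(x, lambda) = (1/2) x^T Q x + c^T x + lambda^T (A x - b)
Stationarity (grad_x L = 0): Q x + c + A^T lambda = 0.
Primal feasibility: A x = b.

This gives the KKT block system:
  [ Q   A^T ] [ x     ]   [-c ]
  [ A    0  ] [ lambda ] = [ b ]

Solving the linear system:
  x*      = (1.1334, 2.0555, 2.5667)
  lambda* = (-3.3174, -5.9737)
  f(x*)   = 60.1767

x* = (1.1334, 2.0555, 2.5667), lambda* = (-3.3174, -5.9737)


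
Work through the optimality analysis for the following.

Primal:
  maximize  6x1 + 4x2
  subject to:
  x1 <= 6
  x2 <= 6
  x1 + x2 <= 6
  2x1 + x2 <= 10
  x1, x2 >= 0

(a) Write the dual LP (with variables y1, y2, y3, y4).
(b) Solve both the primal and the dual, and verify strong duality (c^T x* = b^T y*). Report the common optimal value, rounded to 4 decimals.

The standard primal-dual pair for 'max c^T x s.t. A x <= b, x >= 0' is:
  Dual:  min b^T y  s.t.  A^T y >= c,  y >= 0.

So the dual LP is:
  minimize  6y1 + 6y2 + 6y3 + 10y4
  subject to:
    y1 + y3 + 2y4 >= 6
    y2 + y3 + y4 >= 4
    y1, y2, y3, y4 >= 0

Solving the primal: x* = (4, 2).
  primal value c^T x* = 32.
Solving the dual: y* = (0, 0, 2, 2).
  dual value b^T y* = 32.
Strong duality: c^T x* = b^T y*. Confirmed.

32


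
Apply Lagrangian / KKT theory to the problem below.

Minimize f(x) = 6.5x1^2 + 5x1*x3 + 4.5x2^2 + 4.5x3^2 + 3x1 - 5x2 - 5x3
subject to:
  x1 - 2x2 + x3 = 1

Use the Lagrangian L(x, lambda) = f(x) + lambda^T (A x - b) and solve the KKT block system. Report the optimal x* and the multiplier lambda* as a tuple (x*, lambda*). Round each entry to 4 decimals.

Form the Lagrangian:
  L(x, lambda) = (1/2) x^T Q x + c^T x + lambda^T (A x - b)
Stationarity (grad_x L = 0): Q x + c + A^T lambda = 0.
Primal feasibility: A x = b.

This gives the KKT block system:
  [ Q   A^T ] [ x     ]   [-c ]
  [ A    0  ] [ lambda ] = [ b ]

Solving the linear system:
  x*      = (-0.4286, -0.1429, 1.1429)
  lambda* = (-3.1429)
  f(x*)   = -1.5714

x* = (-0.4286, -0.1429, 1.1429), lambda* = (-3.1429)


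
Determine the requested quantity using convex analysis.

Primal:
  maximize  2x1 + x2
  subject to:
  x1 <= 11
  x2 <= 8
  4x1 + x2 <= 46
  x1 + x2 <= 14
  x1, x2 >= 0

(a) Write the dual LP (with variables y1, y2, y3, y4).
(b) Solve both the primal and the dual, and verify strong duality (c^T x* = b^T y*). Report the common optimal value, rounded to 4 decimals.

The standard primal-dual pair for 'max c^T x s.t. A x <= b, x >= 0' is:
  Dual:  min b^T y  s.t.  A^T y >= c,  y >= 0.

So the dual LP is:
  minimize  11y1 + 8y2 + 46y3 + 14y4
  subject to:
    y1 + 4y3 + y4 >= 2
    y2 + y3 + y4 >= 1
    y1, y2, y3, y4 >= 0

Solving the primal: x* = (10.6667, 3.3333).
  primal value c^T x* = 24.6667.
Solving the dual: y* = (0, 0, 0.3333, 0.6667).
  dual value b^T y* = 24.6667.
Strong duality: c^T x* = b^T y*. Confirmed.

24.6667


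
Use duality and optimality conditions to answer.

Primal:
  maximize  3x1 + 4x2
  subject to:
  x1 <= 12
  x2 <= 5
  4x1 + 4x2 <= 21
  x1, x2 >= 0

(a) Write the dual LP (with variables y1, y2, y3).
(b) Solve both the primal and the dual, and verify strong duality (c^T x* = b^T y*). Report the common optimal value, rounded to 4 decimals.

The standard primal-dual pair for 'max c^T x s.t. A x <= b, x >= 0' is:
  Dual:  min b^T y  s.t.  A^T y >= c,  y >= 0.

So the dual LP is:
  minimize  12y1 + 5y2 + 21y3
  subject to:
    y1 + 4y3 >= 3
    y2 + 4y3 >= 4
    y1, y2, y3 >= 0

Solving the primal: x* = (0.25, 5).
  primal value c^T x* = 20.75.
Solving the dual: y* = (0, 1, 0.75).
  dual value b^T y* = 20.75.
Strong duality: c^T x* = b^T y*. Confirmed.

20.75


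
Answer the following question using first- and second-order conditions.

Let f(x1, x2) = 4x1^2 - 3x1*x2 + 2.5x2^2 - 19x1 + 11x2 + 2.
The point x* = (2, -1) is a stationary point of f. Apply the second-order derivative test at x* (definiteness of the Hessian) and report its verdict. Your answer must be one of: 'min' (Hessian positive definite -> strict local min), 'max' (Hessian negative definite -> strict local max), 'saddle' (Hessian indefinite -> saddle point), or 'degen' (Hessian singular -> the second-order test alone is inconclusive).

Compute the Hessian H = grad^2 f:
  H = [[8, -3], [-3, 5]]
Verify stationarity: grad f(x*) = H x* + g = (0, 0).
Eigenvalues of H: 3.1459, 9.8541.
Both eigenvalues > 0, so H is positive definite -> x* is a strict local min.

min


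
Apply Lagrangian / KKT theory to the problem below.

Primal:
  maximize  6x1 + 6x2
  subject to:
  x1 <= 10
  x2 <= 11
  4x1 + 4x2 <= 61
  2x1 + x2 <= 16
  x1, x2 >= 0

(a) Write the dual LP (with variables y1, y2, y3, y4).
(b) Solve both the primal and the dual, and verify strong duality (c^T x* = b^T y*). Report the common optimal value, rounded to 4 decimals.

The standard primal-dual pair for 'max c^T x s.t. A x <= b, x >= 0' is:
  Dual:  min b^T y  s.t.  A^T y >= c,  y >= 0.

So the dual LP is:
  minimize  10y1 + 11y2 + 61y3 + 16y4
  subject to:
    y1 + 4y3 + 2y4 >= 6
    y2 + 4y3 + y4 >= 6
    y1, y2, y3, y4 >= 0

Solving the primal: x* = (2.5, 11).
  primal value c^T x* = 81.
Solving the dual: y* = (0, 3, 0, 3).
  dual value b^T y* = 81.
Strong duality: c^T x* = b^T y*. Confirmed.

81


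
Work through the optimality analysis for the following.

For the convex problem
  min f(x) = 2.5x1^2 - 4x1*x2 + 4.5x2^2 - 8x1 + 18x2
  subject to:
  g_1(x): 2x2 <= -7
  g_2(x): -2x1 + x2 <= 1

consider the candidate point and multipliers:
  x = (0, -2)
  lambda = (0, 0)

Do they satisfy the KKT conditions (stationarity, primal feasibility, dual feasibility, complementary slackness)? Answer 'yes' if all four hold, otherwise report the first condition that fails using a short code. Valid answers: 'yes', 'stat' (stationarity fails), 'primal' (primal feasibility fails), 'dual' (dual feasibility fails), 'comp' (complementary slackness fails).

Gradient of f: grad f(x) = Q x + c = (0, 0)
Constraint values g_i(x) = a_i^T x - b_i:
  g_1((0, -2)) = 3
  g_2((0, -2)) = -3
Stationarity residual: grad f(x) + sum_i lambda_i a_i = (0, 0)
  -> stationarity OK
Primal feasibility (all g_i <= 0): FAILS
Dual feasibility (all lambda_i >= 0): OK
Complementary slackness (lambda_i * g_i(x) = 0 for all i): OK

Verdict: the first failing condition is primal_feasibility -> primal.

primal


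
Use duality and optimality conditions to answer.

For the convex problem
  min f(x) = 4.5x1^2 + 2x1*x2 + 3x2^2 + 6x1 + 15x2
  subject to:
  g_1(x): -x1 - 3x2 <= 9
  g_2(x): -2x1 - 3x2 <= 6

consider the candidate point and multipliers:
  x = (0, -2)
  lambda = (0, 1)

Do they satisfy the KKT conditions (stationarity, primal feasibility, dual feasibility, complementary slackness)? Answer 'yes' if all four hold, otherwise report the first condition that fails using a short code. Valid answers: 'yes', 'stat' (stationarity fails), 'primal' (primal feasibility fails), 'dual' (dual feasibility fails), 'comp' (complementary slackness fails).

Gradient of f: grad f(x) = Q x + c = (2, 3)
Constraint values g_i(x) = a_i^T x - b_i:
  g_1((0, -2)) = -3
  g_2((0, -2)) = 0
Stationarity residual: grad f(x) + sum_i lambda_i a_i = (0, 0)
  -> stationarity OK
Primal feasibility (all g_i <= 0): OK
Dual feasibility (all lambda_i >= 0): OK
Complementary slackness (lambda_i * g_i(x) = 0 for all i): OK

Verdict: yes, KKT holds.

yes


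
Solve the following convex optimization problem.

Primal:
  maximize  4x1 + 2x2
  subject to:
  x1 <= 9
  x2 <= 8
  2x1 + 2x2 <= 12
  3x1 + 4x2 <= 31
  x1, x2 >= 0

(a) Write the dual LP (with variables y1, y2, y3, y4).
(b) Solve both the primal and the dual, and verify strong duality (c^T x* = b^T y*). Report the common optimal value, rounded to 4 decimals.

The standard primal-dual pair for 'max c^T x s.t. A x <= b, x >= 0' is:
  Dual:  min b^T y  s.t.  A^T y >= c,  y >= 0.

So the dual LP is:
  minimize  9y1 + 8y2 + 12y3 + 31y4
  subject to:
    y1 + 2y3 + 3y4 >= 4
    y2 + 2y3 + 4y4 >= 2
    y1, y2, y3, y4 >= 0

Solving the primal: x* = (6, 0).
  primal value c^T x* = 24.
Solving the dual: y* = (0, 0, 2, 0).
  dual value b^T y* = 24.
Strong duality: c^T x* = b^T y*. Confirmed.

24


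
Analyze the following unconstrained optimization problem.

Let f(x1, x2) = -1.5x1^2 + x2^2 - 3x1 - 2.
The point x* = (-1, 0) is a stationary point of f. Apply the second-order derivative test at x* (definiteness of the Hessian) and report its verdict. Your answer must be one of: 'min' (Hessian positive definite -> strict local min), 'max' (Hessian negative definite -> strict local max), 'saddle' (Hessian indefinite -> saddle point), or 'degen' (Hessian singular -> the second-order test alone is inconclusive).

Compute the Hessian H = grad^2 f:
  H = [[-3, 0], [0, 2]]
Verify stationarity: grad f(x*) = H x* + g = (0, 0).
Eigenvalues of H: -3, 2.
Eigenvalues have mixed signs, so H is indefinite -> x* is a saddle point.

saddle


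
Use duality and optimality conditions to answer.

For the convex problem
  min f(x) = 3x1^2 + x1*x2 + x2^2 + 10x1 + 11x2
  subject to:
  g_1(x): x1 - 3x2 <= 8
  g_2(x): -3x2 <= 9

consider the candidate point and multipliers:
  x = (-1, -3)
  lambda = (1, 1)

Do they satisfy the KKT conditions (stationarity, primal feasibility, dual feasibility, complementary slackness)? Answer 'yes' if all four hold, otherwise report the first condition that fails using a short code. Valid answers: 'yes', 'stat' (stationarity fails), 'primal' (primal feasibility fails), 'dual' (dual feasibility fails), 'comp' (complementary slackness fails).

Gradient of f: grad f(x) = Q x + c = (1, 4)
Constraint values g_i(x) = a_i^T x - b_i:
  g_1((-1, -3)) = 0
  g_2((-1, -3)) = 0
Stationarity residual: grad f(x) + sum_i lambda_i a_i = (2, -2)
  -> stationarity FAILS
Primal feasibility (all g_i <= 0): OK
Dual feasibility (all lambda_i >= 0): OK
Complementary slackness (lambda_i * g_i(x) = 0 for all i): OK

Verdict: the first failing condition is stationarity -> stat.

stat


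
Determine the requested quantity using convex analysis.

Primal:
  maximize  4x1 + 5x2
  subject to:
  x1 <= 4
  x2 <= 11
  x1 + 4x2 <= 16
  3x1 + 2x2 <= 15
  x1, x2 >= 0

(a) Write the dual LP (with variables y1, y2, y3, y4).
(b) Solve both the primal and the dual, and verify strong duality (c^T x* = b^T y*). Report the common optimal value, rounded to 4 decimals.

The standard primal-dual pair for 'max c^T x s.t. A x <= b, x >= 0' is:
  Dual:  min b^T y  s.t.  A^T y >= c,  y >= 0.

So the dual LP is:
  minimize  4y1 + 11y2 + 16y3 + 15y4
  subject to:
    y1 + y3 + 3y4 >= 4
    y2 + 4y3 + 2y4 >= 5
    y1, y2, y3, y4 >= 0

Solving the primal: x* = (2.8, 3.3).
  primal value c^T x* = 27.7.
Solving the dual: y* = (0, 0, 0.7, 1.1).
  dual value b^T y* = 27.7.
Strong duality: c^T x* = b^T y*. Confirmed.

27.7


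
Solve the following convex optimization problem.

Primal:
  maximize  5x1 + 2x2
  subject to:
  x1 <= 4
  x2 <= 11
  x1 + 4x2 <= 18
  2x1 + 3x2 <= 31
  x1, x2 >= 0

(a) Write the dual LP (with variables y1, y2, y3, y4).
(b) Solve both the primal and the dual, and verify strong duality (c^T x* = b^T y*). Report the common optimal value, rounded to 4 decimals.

The standard primal-dual pair for 'max c^T x s.t. A x <= b, x >= 0' is:
  Dual:  min b^T y  s.t.  A^T y >= c,  y >= 0.

So the dual LP is:
  minimize  4y1 + 11y2 + 18y3 + 31y4
  subject to:
    y1 + y3 + 2y4 >= 5
    y2 + 4y3 + 3y4 >= 2
    y1, y2, y3, y4 >= 0

Solving the primal: x* = (4, 3.5).
  primal value c^T x* = 27.
Solving the dual: y* = (4.5, 0, 0.5, 0).
  dual value b^T y* = 27.
Strong duality: c^T x* = b^T y*. Confirmed.

27


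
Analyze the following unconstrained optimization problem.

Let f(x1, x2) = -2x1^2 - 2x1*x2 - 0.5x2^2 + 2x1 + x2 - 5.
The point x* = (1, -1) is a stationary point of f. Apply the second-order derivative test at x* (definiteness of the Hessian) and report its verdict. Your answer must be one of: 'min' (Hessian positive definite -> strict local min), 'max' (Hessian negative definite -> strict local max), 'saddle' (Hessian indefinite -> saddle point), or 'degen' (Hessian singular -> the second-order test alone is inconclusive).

Compute the Hessian H = grad^2 f:
  H = [[-4, -2], [-2, -1]]
Verify stationarity: grad f(x*) = H x* + g = (0, 0).
Eigenvalues of H: -5, 0.
H has a zero eigenvalue (singular; negative semidefinite but not definite), so H is neither positive definite, negative definite, nor indefinite. The second-order test alone is inconclusive -> degen.
(Indeed, f is constant along the null direction of H through x*, so x* is not a strict local extremum.)

degen


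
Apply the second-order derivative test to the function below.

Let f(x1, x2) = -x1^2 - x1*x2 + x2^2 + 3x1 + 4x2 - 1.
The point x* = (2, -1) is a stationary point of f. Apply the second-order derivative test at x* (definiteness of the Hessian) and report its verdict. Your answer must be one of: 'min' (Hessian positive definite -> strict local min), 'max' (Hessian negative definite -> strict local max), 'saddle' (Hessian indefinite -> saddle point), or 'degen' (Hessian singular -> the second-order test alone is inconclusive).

Compute the Hessian H = grad^2 f:
  H = [[-2, -1], [-1, 2]]
Verify stationarity: grad f(x*) = H x* + g = (0, 0).
Eigenvalues of H: -2.2361, 2.2361.
Eigenvalues have mixed signs, so H is indefinite -> x* is a saddle point.

saddle


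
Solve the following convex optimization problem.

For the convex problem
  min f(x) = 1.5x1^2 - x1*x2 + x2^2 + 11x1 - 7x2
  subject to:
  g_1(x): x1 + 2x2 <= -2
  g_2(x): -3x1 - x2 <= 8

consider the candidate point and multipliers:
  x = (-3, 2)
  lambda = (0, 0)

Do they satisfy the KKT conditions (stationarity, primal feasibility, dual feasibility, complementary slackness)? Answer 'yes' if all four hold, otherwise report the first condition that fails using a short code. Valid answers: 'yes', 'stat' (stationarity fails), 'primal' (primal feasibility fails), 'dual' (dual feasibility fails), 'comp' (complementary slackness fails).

Gradient of f: grad f(x) = Q x + c = (0, 0)
Constraint values g_i(x) = a_i^T x - b_i:
  g_1((-3, 2)) = 3
  g_2((-3, 2)) = -1
Stationarity residual: grad f(x) + sum_i lambda_i a_i = (0, 0)
  -> stationarity OK
Primal feasibility (all g_i <= 0): FAILS
Dual feasibility (all lambda_i >= 0): OK
Complementary slackness (lambda_i * g_i(x) = 0 for all i): OK

Verdict: the first failing condition is primal_feasibility -> primal.

primal


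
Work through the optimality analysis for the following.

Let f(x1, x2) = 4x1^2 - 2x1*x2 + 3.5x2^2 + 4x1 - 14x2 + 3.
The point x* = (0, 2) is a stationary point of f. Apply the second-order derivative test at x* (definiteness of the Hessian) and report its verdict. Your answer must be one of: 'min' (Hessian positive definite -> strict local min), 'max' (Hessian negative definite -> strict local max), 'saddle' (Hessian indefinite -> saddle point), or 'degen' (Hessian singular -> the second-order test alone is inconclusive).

Compute the Hessian H = grad^2 f:
  H = [[8, -2], [-2, 7]]
Verify stationarity: grad f(x*) = H x* + g = (0, 0).
Eigenvalues of H: 5.4384, 9.5616.
Both eigenvalues > 0, so H is positive definite -> x* is a strict local min.

min


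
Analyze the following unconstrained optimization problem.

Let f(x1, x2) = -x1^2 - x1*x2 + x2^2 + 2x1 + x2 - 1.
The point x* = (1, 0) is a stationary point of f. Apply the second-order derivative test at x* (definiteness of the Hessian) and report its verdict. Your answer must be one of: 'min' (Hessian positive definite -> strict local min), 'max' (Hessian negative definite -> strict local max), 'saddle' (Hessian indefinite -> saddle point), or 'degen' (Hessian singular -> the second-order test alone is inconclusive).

Compute the Hessian H = grad^2 f:
  H = [[-2, -1], [-1, 2]]
Verify stationarity: grad f(x*) = H x* + g = (0, 0).
Eigenvalues of H: -2.2361, 2.2361.
Eigenvalues have mixed signs, so H is indefinite -> x* is a saddle point.

saddle


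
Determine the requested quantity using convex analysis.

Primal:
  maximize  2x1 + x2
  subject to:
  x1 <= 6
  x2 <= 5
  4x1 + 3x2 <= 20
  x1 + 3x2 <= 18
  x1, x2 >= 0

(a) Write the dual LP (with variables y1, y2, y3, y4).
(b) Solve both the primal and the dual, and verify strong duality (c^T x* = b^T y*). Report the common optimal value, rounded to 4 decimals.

The standard primal-dual pair for 'max c^T x s.t. A x <= b, x >= 0' is:
  Dual:  min b^T y  s.t.  A^T y >= c,  y >= 0.

So the dual LP is:
  minimize  6y1 + 5y2 + 20y3 + 18y4
  subject to:
    y1 + 4y3 + y4 >= 2
    y2 + 3y3 + 3y4 >= 1
    y1, y2, y3, y4 >= 0

Solving the primal: x* = (5, 0).
  primal value c^T x* = 10.
Solving the dual: y* = (0, 0, 0.5, 0).
  dual value b^T y* = 10.
Strong duality: c^T x* = b^T y*. Confirmed.

10


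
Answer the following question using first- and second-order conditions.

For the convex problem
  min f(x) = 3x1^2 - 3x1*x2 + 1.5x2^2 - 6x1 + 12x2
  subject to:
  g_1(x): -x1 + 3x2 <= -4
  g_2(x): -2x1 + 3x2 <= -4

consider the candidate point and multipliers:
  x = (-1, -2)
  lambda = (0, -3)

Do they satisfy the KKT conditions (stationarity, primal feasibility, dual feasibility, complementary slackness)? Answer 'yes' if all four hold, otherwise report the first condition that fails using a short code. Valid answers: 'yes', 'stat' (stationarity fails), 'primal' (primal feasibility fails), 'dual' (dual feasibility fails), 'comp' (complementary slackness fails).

Gradient of f: grad f(x) = Q x + c = (-6, 9)
Constraint values g_i(x) = a_i^T x - b_i:
  g_1((-1, -2)) = -1
  g_2((-1, -2)) = 0
Stationarity residual: grad f(x) + sum_i lambda_i a_i = (0, 0)
  -> stationarity OK
Primal feasibility (all g_i <= 0): OK
Dual feasibility (all lambda_i >= 0): FAILS
Complementary slackness (lambda_i * g_i(x) = 0 for all i): OK

Verdict: the first failing condition is dual_feasibility -> dual.

dual


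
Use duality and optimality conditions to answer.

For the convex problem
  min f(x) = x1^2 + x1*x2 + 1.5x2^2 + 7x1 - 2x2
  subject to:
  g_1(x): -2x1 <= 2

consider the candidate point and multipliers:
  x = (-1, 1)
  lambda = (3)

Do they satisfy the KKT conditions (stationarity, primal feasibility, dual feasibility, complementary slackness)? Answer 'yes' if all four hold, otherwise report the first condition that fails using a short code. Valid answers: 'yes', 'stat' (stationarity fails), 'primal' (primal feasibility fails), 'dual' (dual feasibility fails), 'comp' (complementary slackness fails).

Gradient of f: grad f(x) = Q x + c = (6, 0)
Constraint values g_i(x) = a_i^T x - b_i:
  g_1((-1, 1)) = 0
Stationarity residual: grad f(x) + sum_i lambda_i a_i = (0, 0)
  -> stationarity OK
Primal feasibility (all g_i <= 0): OK
Dual feasibility (all lambda_i >= 0): OK
Complementary slackness (lambda_i * g_i(x) = 0 for all i): OK

Verdict: yes, KKT holds.

yes


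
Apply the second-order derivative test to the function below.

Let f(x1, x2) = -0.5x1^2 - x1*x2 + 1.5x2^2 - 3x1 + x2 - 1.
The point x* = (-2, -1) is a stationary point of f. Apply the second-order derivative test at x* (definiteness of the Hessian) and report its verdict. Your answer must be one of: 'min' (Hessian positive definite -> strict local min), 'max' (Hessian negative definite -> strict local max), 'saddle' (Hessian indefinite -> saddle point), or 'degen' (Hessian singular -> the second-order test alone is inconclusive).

Compute the Hessian H = grad^2 f:
  H = [[-1, -1], [-1, 3]]
Verify stationarity: grad f(x*) = H x* + g = (0, 0).
Eigenvalues of H: -1.2361, 3.2361.
Eigenvalues have mixed signs, so H is indefinite -> x* is a saddle point.

saddle


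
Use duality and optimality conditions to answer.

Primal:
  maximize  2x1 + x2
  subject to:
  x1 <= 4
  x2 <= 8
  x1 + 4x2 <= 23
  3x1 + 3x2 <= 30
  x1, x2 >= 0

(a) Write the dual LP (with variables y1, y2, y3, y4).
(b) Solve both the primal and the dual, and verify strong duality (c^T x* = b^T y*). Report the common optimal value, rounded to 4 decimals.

The standard primal-dual pair for 'max c^T x s.t. A x <= b, x >= 0' is:
  Dual:  min b^T y  s.t.  A^T y >= c,  y >= 0.

So the dual LP is:
  minimize  4y1 + 8y2 + 23y3 + 30y4
  subject to:
    y1 + y3 + 3y4 >= 2
    y2 + 4y3 + 3y4 >= 1
    y1, y2, y3, y4 >= 0

Solving the primal: x* = (4, 4.75).
  primal value c^T x* = 12.75.
Solving the dual: y* = (1.75, 0, 0.25, 0).
  dual value b^T y* = 12.75.
Strong duality: c^T x* = b^T y*. Confirmed.

12.75


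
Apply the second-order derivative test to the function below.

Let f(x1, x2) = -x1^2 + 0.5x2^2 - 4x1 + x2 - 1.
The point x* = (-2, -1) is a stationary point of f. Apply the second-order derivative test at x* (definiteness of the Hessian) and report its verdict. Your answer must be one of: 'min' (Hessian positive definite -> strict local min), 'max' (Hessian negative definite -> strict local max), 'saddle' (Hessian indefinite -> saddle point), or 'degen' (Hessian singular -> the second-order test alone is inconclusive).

Compute the Hessian H = grad^2 f:
  H = [[-2, 0], [0, 1]]
Verify stationarity: grad f(x*) = H x* + g = (0, 0).
Eigenvalues of H: -2, 1.
Eigenvalues have mixed signs, so H is indefinite -> x* is a saddle point.

saddle
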